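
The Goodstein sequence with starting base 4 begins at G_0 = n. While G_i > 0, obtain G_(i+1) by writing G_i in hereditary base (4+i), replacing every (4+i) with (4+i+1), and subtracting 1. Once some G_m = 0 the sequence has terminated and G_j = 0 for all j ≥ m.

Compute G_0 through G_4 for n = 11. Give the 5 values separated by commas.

11, 12, 13, 14, 15

G_0=11  [base 4] 2·4 + 3  →[4↦5]→  2·5 + 3 = 13  −1 ⇒ G_1=12
G_1=12  [base 5] 2·5 + 2  →[5↦6]→  2·6 + 2 = 14  −1 ⇒ G_2=13
G_2=13  [base 6] 2·6 + 1  →[6↦7]→  2·7 + 1 = 15  −1 ⇒ G_3=14
G_3=14  [base 7] 2·7  →[7↦8]→  2·8 = 16  −1 ⇒ G_4=15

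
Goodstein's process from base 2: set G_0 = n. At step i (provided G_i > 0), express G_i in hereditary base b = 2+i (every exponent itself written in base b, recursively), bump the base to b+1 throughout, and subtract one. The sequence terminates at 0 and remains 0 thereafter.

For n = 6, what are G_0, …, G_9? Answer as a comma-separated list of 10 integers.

6, 29, 257, 3125, 46655, 98039, 187243, 332147, 555551, 885775

6 —HB2→ 2^2 + 2 —bump→ 3^3 + 3 = 30 —(−1)→ 29
29 —HB3→ 3^3 + 2 —bump→ 4^4 + 2 = 258 —(−1)→ 257
257 —HB4→ 4^4 + 1 —bump→ 5^5 + 1 = 3126 —(−1)→ 3125
3125 —HB5→ 5^5 —bump→ 6^6 = 46656 —(−1)→ 46655
46655 —HB6→ 5·6^5 + 5·6^4 + 5·6^3 + 5·6^2 + 5·6 + 5 —bump→ 5·7^5 + 5·7^4 + 5·7^3 + 5·7^2 + 5·7 + 5 = 98040 —(−1)→ 98039
98039 —HB7→ 5·7^5 + 5·7^4 + 5·7^3 + 5·7^2 + 5·7 + 4 —bump→ 5·8^5 + 5·8^4 + 5·8^3 + 5·8^2 + 5·8 + 4 = 187244 —(−1)→ 187243
187243 —HB8→ 5·8^5 + 5·8^4 + 5·8^3 + 5·8^2 + 5·8 + 3 —bump→ 5·9^5 + 5·9^4 + 5·9^3 + 5·9^2 + 5·9 + 3 = 332148 —(−1)→ 332147
332147 —HB9→ 5·9^5 + 5·9^4 + 5·9^3 + 5·9^2 + 5·9 + 2 —bump→ 5·10^5 + 5·10^4 + 5·10^3 + 5·10^2 + 5·10 + 2 = 555552 —(−1)→ 555551
555551 —HB10→ 5·10^5 + 5·10^4 + 5·10^3 + 5·10^2 + 5·10 + 1 —bump→ 5·11^5 + 5·11^4 + 5·11^3 + 5·11^2 + 5·11 + 1 = 885776 —(−1)→ 885775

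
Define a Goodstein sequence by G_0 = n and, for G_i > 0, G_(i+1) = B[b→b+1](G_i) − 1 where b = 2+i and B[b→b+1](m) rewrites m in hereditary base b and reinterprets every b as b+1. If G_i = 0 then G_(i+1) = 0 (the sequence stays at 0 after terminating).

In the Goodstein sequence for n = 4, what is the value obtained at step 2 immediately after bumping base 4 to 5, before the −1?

G_0 = 4. HB_2(4) = 2^2. Bump = 27. G_1 = 26.
G_1 = 26. HB_3(26) = 2·3^2 + 2·3 + 2. Bump = 42. G_2 = 41.
G_2 = 41. HB_4(41) = 2·4^2 + 2·4 + 1. Bump = 61. G_3 = 60.

61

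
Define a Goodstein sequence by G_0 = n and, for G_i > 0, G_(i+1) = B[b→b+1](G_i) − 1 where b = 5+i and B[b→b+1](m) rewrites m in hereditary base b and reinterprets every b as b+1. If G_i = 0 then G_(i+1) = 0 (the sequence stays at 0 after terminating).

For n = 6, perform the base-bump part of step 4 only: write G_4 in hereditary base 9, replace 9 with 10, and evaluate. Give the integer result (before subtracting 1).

base 5: 6 = 5 + 1; at 6: 6 + 1 = 7; next = 6
base 6: 6 = 6; at 7: 7 = 7; next = 6
base 7: 6 = 6; at 8: 6 = 6; next = 5
base 8: 5 = 5; at 9: 5 = 5; next = 4
base 9: 4 = 4; at 10: 4 = 4; next = 3

4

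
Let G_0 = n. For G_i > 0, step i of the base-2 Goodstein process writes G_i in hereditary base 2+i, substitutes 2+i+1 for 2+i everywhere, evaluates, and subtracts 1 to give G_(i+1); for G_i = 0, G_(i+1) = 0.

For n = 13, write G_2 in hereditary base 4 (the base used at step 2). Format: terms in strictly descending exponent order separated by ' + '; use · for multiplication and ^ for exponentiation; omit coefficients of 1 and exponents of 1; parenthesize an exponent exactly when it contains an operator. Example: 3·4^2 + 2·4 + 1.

4^(4 + 1) + 3·4^3 + 3·4^2 + 3·4 + 3

(0) 13|_2 = 2^(2 + 1) + 2^2 + 1 ↦ 3^(3 + 1) + 3^3 + 1|_3 = 109 ⇒ 108
(1) 108|_3 = 3^(3 + 1) + 3^3 ↦ 4^(4 + 1) + 4^4|_4 = 1280 ⇒ 1279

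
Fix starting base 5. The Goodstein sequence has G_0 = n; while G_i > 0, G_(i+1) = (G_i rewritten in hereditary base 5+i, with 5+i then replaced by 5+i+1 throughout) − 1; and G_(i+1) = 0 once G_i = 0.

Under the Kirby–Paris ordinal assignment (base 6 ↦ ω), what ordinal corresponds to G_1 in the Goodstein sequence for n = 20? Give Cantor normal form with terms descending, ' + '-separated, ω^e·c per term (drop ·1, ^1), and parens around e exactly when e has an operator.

ω·3 + 5

20 —HB5→ 4·5 —bump→ 4·6 = 24 —(−1)→ 23
23 —HB6→ 3·6 + 5 —bump→ 3·7 + 5 = 26 —(−1)→ 25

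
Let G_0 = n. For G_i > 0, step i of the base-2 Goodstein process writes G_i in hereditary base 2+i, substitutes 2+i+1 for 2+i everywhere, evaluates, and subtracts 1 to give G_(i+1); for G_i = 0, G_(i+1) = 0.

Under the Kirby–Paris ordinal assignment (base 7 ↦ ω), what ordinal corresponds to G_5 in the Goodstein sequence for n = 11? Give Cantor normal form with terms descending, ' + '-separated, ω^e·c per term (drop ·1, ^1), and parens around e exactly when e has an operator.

i=0: 11 = 2^(2 + 1) + 2 + 1 (b=2); 2→3: 3^(3 + 1) + 3 + 1 = 85; 85−1 = 84
i=1: 84 = 3^(3 + 1) + 3 (b=3); 3→4: 4^(4 + 1) + 4 = 1028; 1028−1 = 1027
i=2: 1027 = 4^(4 + 1) + 3 (b=4); 4→5: 5^(5 + 1) + 3 = 15628; 15628−1 = 15627
i=3: 15627 = 5^(5 + 1) + 2 (b=5); 5→6: 6^(6 + 1) + 2 = 279938; 279938−1 = 279937
i=4: 279937 = 6^(6 + 1) + 1 (b=6); 6→7: 7^(7 + 1) + 1 = 5764802; 5764802−1 = 5764801
i=5: 5764801 = 7^(7 + 1) (b=7); 7→8: 8^(8 + 1) = 134217728; 134217728−1 = 134217727

ω^(ω + 1)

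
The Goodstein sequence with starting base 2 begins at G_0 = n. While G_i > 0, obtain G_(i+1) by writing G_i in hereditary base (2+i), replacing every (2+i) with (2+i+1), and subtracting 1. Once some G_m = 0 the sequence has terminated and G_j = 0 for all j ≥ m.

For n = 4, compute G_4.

4 —HB2→ 2^2 —bump→ 3^3 = 27 —(−1)→ 26
26 —HB3→ 2·3^2 + 2·3 + 2 —bump→ 2·4^2 + 2·4 + 2 = 42 —(−1)→ 41
41 —HB4→ 2·4^2 + 2·4 + 1 —bump→ 2·5^2 + 2·5 + 1 = 61 —(−1)→ 60
60 —HB5→ 2·5^2 + 2·5 —bump→ 2·6^2 + 2·6 = 84 —(−1)→ 83
83 —HB6→ 2·6^2 + 6 + 5 —bump→ 2·7^2 + 7 + 5 = 110 —(−1)→ 109

83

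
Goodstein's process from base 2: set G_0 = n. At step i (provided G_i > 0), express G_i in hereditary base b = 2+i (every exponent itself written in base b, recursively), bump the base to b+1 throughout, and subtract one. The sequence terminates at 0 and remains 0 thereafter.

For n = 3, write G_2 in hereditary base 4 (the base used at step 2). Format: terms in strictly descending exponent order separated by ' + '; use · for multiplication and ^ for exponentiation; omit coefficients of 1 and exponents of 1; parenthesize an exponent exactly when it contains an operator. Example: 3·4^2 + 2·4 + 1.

(0) 3|_2 = 2 + 1 ↦ 3 + 1|_3 = 4 ⇒ 3
(1) 3|_3 = 3 ↦ 4|_4 = 4 ⇒ 3
(2) 3|_4 = 3 ↦ 3|_5 = 3 ⇒ 2

3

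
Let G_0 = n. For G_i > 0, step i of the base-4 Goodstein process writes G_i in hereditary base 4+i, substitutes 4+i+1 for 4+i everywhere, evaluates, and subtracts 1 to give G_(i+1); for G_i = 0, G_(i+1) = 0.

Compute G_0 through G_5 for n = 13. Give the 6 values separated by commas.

G_0=13  [base 4] 3·4 + 1  →[4↦5]→  3·5 + 1 = 16  −1 ⇒ G_1=15
G_1=15  [base 5] 3·5  →[5↦6]→  3·6 = 18  −1 ⇒ G_2=17
G_2=17  [base 6] 2·6 + 5  →[6↦7]→  2·7 + 5 = 19  −1 ⇒ G_3=18
G_3=18  [base 7] 2·7 + 4  →[7↦8]→  2·8 + 4 = 20  −1 ⇒ G_4=19
G_4=19  [base 8] 2·8 + 3  →[8↦9]→  2·9 + 3 = 21  −1 ⇒ G_5=20

13, 15, 17, 18, 19, 20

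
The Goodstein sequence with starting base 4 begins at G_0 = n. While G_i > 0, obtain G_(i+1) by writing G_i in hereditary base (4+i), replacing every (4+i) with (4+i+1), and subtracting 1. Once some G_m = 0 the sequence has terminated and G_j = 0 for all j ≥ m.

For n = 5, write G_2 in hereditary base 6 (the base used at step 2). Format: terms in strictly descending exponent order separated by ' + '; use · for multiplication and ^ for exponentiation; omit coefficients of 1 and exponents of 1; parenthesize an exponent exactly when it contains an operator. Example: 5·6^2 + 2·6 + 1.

5

step 0: 5 = 4 + 1; sub 5 for 4: 5 + 1; = 6; G_1 = 6−1 = 5
step 1: 5 = 5; sub 6 for 5: 6; = 6; G_2 = 6−1 = 5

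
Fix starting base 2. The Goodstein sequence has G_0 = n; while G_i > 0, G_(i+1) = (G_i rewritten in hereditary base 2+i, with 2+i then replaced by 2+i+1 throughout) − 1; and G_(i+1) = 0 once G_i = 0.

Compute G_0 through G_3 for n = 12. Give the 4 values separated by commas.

12, 107, 1065, 15685

(0) 12|_2 = 2^(2 + 1) + 2^2 ↦ 3^(3 + 1) + 3^3|_3 = 108 ⇒ 107
(1) 107|_3 = 3^(3 + 1) + 2·3^2 + 2·3 + 2 ↦ 4^(4 + 1) + 2·4^2 + 2·4 + 2|_4 = 1066 ⇒ 1065
(2) 1065|_4 = 4^(4 + 1) + 2·4^2 + 2·4 + 1 ↦ 5^(5 + 1) + 2·5^2 + 2·5 + 1|_5 = 15686 ⇒ 15685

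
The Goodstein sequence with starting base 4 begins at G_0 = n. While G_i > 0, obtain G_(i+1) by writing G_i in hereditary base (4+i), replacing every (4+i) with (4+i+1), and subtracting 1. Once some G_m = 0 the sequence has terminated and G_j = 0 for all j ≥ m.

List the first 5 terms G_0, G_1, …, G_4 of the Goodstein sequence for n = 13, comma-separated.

G_0=13  [base 4] 3·4 + 1  →[4↦5]→  3·5 + 1 = 16  −1 ⇒ G_1=15
G_1=15  [base 5] 3·5  →[5↦6]→  3·6 = 18  −1 ⇒ G_2=17
G_2=17  [base 6] 2·6 + 5  →[6↦7]→  2·7 + 5 = 19  −1 ⇒ G_3=18
G_3=18  [base 7] 2·7 + 4  →[7↦8]→  2·8 + 4 = 20  −1 ⇒ G_4=19

13, 15, 17, 18, 19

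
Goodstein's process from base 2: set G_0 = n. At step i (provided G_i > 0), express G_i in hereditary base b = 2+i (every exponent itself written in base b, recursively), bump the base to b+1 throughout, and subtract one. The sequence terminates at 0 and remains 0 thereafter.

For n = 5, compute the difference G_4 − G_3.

308

base 2: 5 = 2^2 + 1; at 3: 3^3 + 1 = 28; next = 27
base 3: 27 = 3^3; at 4: 4^4 = 256; next = 255
base 4: 255 = 3·4^3 + 3·4^2 + 3·4 + 3; at 5: 3·5^3 + 3·5^2 + 3·5 + 3 = 468; next = 467
base 5: 467 = 3·5^3 + 3·5^2 + 3·5 + 2; at 6: 3·6^3 + 3·6^2 + 3·6 + 2 = 776; next = 775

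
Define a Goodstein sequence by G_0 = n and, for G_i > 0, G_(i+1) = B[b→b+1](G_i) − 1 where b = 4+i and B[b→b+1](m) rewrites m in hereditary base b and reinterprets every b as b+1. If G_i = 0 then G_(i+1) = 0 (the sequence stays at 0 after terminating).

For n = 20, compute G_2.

(0) 20|_4 = 4^2 + 4 ↦ 5^2 + 5|_5 = 30 ⇒ 29
(1) 29|_5 = 5^2 + 4 ↦ 6^2 + 4|_6 = 40 ⇒ 39
(2) 39|_6 = 6^2 + 3 ↦ 7^2 + 3|_7 = 52 ⇒ 51

39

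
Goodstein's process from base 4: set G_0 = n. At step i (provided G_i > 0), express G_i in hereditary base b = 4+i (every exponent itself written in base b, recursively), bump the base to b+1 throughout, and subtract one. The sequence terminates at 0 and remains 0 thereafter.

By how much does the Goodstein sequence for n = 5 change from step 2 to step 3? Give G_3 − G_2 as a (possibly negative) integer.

-1

[0] 5 ≡ 4 + 1 (base 4). Lift 5: 6. −1: 5.
[1] 5 ≡ 5 (base 5). Lift 6: 6. −1: 5.
[2] 5 ≡ 5 (base 6). Lift 7: 5. −1: 4.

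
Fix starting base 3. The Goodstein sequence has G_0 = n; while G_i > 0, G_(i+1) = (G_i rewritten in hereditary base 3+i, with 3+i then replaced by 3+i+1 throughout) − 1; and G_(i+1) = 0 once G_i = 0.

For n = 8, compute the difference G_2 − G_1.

1

(0) 8|_3 = 2·3 + 2 ↦ 2·4 + 2|_4 = 10 ⇒ 9
(1) 9|_4 = 2·4 + 1 ↦ 2·5 + 1|_5 = 11 ⇒ 10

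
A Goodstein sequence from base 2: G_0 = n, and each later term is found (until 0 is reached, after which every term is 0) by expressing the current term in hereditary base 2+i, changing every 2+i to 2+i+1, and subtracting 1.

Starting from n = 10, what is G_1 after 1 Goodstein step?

83

G_0=10  [base 2] 2^(2 + 1) + 2  →[2↦3]→  3^(3 + 1) + 3 = 84  −1 ⇒ G_1=83
G_1=83  [base 3] 3^(3 + 1) + 2  →[3↦4]→  4^(4 + 1) + 2 = 1026  −1 ⇒ G_2=1025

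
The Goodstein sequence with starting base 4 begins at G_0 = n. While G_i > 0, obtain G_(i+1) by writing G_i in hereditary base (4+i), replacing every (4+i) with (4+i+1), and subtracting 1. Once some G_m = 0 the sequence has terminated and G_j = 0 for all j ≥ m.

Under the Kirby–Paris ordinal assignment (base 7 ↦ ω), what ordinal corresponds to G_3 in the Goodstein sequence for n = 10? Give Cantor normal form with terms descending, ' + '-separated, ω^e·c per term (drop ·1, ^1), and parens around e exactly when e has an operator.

10 —HB4→ 2·4 + 2 —bump→ 2·5 + 2 = 12 —(−1)→ 11
11 —HB5→ 2·5 + 1 —bump→ 2·6 + 1 = 13 —(−1)→ 12
12 —HB6→ 2·6 —bump→ 2·7 = 14 —(−1)→ 13
13 —HB7→ 7 + 6 —bump→ 8 + 6 = 14 —(−1)→ 13

ω + 6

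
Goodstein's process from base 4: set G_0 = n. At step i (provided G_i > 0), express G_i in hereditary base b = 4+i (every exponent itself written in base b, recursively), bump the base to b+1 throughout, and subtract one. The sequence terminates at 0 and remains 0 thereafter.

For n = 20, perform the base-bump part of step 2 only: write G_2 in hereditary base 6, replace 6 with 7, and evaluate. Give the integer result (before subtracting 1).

52

G_0=20  [base 4] 4^2 + 4  →[4↦5]→  5^2 + 5 = 30  −1 ⇒ G_1=29
G_1=29  [base 5] 5^2 + 4  →[5↦6]→  6^2 + 4 = 40  −1 ⇒ G_2=39
G_2=39  [base 6] 6^2 + 3  →[6↦7]→  7^2 + 3 = 52  −1 ⇒ G_3=51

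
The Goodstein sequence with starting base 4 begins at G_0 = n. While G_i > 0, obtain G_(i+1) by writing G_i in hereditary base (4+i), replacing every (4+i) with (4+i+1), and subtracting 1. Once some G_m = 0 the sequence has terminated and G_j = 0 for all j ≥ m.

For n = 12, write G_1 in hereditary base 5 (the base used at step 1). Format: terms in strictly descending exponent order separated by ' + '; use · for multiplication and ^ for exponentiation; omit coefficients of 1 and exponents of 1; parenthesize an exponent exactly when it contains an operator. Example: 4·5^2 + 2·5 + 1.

2·5 + 4

G_0=12  [base 4] 3·4  →[4↦5]→  3·5 = 15  −1 ⇒ G_1=14
G_1=14  [base 5] 2·5 + 4  →[5↦6]→  2·6 + 4 = 16  −1 ⇒ G_2=15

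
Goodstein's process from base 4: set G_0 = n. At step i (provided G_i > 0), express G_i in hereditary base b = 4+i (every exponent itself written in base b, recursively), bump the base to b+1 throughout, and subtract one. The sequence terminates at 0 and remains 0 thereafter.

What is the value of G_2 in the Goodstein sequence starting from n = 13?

[0] 13 ≡ 3·4 + 1 (base 4). Lift 5: 16. −1: 15.
[1] 15 ≡ 3·5 (base 5). Lift 6: 18. −1: 17.
[2] 17 ≡ 2·6 + 5 (base 6). Lift 7: 19. −1: 18.

17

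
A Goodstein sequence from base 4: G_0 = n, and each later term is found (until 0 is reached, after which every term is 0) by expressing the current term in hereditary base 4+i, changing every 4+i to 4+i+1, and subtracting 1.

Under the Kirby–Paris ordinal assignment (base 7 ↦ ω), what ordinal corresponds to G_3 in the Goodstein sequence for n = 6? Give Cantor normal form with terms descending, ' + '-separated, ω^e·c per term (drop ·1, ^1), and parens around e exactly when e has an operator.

6

base 4: 6 = 4 + 2; at 5: 5 + 2 = 7; next = 6
base 5: 6 = 5 + 1; at 6: 6 + 1 = 7; next = 6
base 6: 6 = 6; at 7: 7 = 7; next = 6
base 7: 6 = 6; at 8: 6 = 6; next = 5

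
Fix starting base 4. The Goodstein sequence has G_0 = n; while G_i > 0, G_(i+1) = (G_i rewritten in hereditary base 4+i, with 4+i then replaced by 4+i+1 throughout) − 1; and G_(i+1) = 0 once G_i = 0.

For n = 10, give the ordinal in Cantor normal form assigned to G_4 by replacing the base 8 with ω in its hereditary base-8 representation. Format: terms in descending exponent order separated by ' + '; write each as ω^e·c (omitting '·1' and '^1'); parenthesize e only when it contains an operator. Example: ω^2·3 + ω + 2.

ω + 5

G_0 = 10. HB_4(10) = 2·4 + 2. Bump = 12. G_1 = 11.
G_1 = 11. HB_5(11) = 2·5 + 1. Bump = 13. G_2 = 12.
G_2 = 12. HB_6(12) = 2·6. Bump = 14. G_3 = 13.
G_3 = 13. HB_7(13) = 7 + 6. Bump = 14. G_4 = 13.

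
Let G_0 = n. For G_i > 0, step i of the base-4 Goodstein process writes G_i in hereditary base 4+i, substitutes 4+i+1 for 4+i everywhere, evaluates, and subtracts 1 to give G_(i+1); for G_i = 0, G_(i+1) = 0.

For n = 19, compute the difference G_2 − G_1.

(0) 19|_4 = 4^2 + 3 ↦ 5^2 + 3|_5 = 28 ⇒ 27
(1) 27|_5 = 5^2 + 2 ↦ 6^2 + 2|_6 = 38 ⇒ 37

10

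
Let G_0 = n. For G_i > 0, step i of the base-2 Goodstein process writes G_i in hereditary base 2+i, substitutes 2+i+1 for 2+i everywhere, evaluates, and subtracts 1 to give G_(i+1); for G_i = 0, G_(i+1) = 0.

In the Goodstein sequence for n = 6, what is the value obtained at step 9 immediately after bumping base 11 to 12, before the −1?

[0] 6 ≡ 2^2 + 2 (base 2). Lift 3: 30. −1: 29.
[1] 29 ≡ 3^3 + 2 (base 3). Lift 4: 258. −1: 257.
[2] 257 ≡ 4^4 + 1 (base 4). Lift 5: 3126. −1: 3125.
[3] 3125 ≡ 5^5 (base 5). Lift 6: 46656. −1: 46655.
[4] 46655 ≡ 5·6^5 + 5·6^4 + 5·6^3 + 5·6^2 + 5·6 + 5 (base 6). Lift 7: 98040. −1: 98039.
[5] 98039 ≡ 5·7^5 + 5·7^4 + 5·7^3 + 5·7^2 + 5·7 + 4 (base 7). Lift 8: 187244. −1: 187243.
[6] 187243 ≡ 5·8^5 + 5·8^4 + 5·8^3 + 5·8^2 + 5·8 + 3 (base 8). Lift 9: 332148. −1: 332147.
[7] 332147 ≡ 5·9^5 + 5·9^4 + 5·9^3 + 5·9^2 + 5·9 + 2 (base 9). Lift 10: 555552. −1: 555551.
[8] 555551 ≡ 5·10^5 + 5·10^4 + 5·10^3 + 5·10^2 + 5·10 + 1 (base 10). Lift 11: 885776. −1: 885775.

1357260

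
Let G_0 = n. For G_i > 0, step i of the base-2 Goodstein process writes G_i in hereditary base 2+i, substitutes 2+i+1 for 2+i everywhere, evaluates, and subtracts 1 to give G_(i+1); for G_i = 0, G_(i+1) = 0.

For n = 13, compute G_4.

280711

G_0 = 13. HB_2(13) = 2^(2 + 1) + 2^2 + 1. Bump = 109. G_1 = 108.
G_1 = 108. HB_3(108) = 3^(3 + 1) + 3^3. Bump = 1280. G_2 = 1279.
G_2 = 1279. HB_4(1279) = 4^(4 + 1) + 3·4^3 + 3·4^2 + 3·4 + 3. Bump = 16093. G_3 = 16092.
G_3 = 16092. HB_5(16092) = 5^(5 + 1) + 3·5^3 + 3·5^2 + 3·5 + 2. Bump = 280712. G_4 = 280711.
G_4 = 280711. HB_6(280711) = 6^(6 + 1) + 3·6^3 + 3·6^2 + 3·6 + 1. Bump = 5765999. G_5 = 5765998.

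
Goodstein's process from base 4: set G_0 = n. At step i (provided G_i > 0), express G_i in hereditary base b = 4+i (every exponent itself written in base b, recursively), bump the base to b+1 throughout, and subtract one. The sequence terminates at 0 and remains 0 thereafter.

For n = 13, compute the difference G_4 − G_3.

1

i=0: 13 = 3·4 + 1 (b=4); 4→5: 3·5 + 1 = 16; 16−1 = 15
i=1: 15 = 3·5 (b=5); 5→6: 3·6 = 18; 18−1 = 17
i=2: 17 = 2·6 + 5 (b=6); 6→7: 2·7 + 5 = 19; 19−1 = 18
i=3: 18 = 2·7 + 4 (b=7); 7→8: 2·8 + 4 = 20; 20−1 = 19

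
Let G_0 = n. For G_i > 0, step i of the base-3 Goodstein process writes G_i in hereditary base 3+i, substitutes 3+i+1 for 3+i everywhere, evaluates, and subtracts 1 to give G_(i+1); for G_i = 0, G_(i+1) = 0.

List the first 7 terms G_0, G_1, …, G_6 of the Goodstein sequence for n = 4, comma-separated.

4, 4, 4, 3, 2, 1, 0

[0] 4 ≡ 3 + 1 (base 3). Lift 4: 5. −1: 4.
[1] 4 ≡ 4 (base 4). Lift 5: 5. −1: 4.
[2] 4 ≡ 4 (base 5). Lift 6: 4. −1: 3.
[3] 3 ≡ 3 (base 6). Lift 7: 3. −1: 2.
[4] 2 ≡ 2 (base 7). Lift 8: 2. −1: 1.
[5] 1 ≡ 1 (base 8). Lift 9: 1. −1: 0.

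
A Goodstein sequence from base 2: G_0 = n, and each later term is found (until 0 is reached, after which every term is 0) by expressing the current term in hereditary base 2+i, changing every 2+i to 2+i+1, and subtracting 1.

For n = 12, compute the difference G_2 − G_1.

958

(0) 12|_2 = 2^(2 + 1) + 2^2 ↦ 3^(3 + 1) + 3^3|_3 = 108 ⇒ 107
(1) 107|_3 = 3^(3 + 1) + 2·3^2 + 2·3 + 2 ↦ 4^(4 + 1) + 2·4^2 + 2·4 + 2|_4 = 1066 ⇒ 1065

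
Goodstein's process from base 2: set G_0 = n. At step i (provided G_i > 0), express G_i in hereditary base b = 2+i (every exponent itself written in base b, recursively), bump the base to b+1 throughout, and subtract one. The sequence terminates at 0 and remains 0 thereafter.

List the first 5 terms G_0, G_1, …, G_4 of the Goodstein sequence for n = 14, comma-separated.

[0] 14 ≡ 2^(2 + 1) + 2^2 + 2 (base 2). Lift 3: 111. −1: 110.
[1] 110 ≡ 3^(3 + 1) + 3^3 + 2 (base 3). Lift 4: 1282. −1: 1281.
[2] 1281 ≡ 4^(4 + 1) + 4^4 + 1 (base 4). Lift 5: 18751. −1: 18750.
[3] 18750 ≡ 5^(5 + 1) + 5^5 (base 5). Lift 6: 326592. −1: 326591.

14, 110, 1281, 18750, 326591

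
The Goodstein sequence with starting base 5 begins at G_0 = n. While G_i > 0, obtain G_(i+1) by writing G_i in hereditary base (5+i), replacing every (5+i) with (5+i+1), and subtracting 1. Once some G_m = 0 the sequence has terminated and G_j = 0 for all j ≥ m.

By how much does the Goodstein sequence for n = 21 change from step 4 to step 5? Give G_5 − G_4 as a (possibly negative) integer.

2

i=0: 21 = 4·5 + 1 (b=5); 5→6: 4·6 + 1 = 25; 25−1 = 24
i=1: 24 = 4·6 (b=6); 6→7: 4·7 = 28; 28−1 = 27
i=2: 27 = 3·7 + 6 (b=7); 7→8: 3·8 + 6 = 30; 30−1 = 29
i=3: 29 = 3·8 + 5 (b=8); 8→9: 3·9 + 5 = 32; 32−1 = 31
i=4: 31 = 3·9 + 4 (b=9); 9→10: 3·10 + 4 = 34; 34−1 = 33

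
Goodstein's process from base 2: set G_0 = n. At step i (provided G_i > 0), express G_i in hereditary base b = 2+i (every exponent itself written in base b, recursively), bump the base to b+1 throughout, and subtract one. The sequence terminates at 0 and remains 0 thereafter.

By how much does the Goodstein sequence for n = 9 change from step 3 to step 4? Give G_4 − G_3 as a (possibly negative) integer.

130901

G_0=9  [base 2] 2^(2 + 1) + 1  →[2↦3]→  3^(3 + 1) + 1 = 82  −1 ⇒ G_1=81
G_1=81  [base 3] 3^(3 + 1)  →[3↦4]→  4^(4 + 1) = 1024  −1 ⇒ G_2=1023
G_2=1023  [base 4] 3·4^4 + 3·4^3 + 3·4^2 + 3·4 + 3  →[4↦5]→  3·5^5 + 3·5^3 + 3·5^2 + 3·5 + 3 = 9843  −1 ⇒ G_3=9842
G_3=9842  [base 5] 3·5^5 + 3·5^3 + 3·5^2 + 3·5 + 2  →[5↦6]→  3·6^6 + 3·6^3 + 3·6^2 + 3·6 + 2 = 140744  −1 ⇒ G_4=140743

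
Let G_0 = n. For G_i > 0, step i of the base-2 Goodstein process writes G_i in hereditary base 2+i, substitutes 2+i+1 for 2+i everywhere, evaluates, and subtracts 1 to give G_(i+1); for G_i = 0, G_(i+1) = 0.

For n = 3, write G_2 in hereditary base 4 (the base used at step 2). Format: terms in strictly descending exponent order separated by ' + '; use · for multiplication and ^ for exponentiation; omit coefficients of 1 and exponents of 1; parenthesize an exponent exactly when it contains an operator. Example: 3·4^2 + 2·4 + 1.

3

(0) 3|_2 = 2 + 1 ↦ 3 + 1|_3 = 4 ⇒ 3
(1) 3|_3 = 3 ↦ 4|_4 = 4 ⇒ 3
(2) 3|_4 = 3 ↦ 3|_5 = 3 ⇒ 2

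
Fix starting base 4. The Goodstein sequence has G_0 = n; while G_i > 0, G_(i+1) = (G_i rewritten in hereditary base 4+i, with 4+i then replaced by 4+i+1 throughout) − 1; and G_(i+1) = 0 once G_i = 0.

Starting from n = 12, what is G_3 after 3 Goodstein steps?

i=0: 12 = 3·4 (b=4); 4→5: 3·5 = 15; 15−1 = 14
i=1: 14 = 2·5 + 4 (b=5); 5→6: 2·6 + 4 = 16; 16−1 = 15
i=2: 15 = 2·6 + 3 (b=6); 6→7: 2·7 + 3 = 17; 17−1 = 16
i=3: 16 = 2·7 + 2 (b=7); 7→8: 2·8 + 2 = 18; 18−1 = 17

16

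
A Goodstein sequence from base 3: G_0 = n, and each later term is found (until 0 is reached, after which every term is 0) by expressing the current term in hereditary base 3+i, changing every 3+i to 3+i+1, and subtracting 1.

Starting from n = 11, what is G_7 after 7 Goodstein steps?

51

[0] 11 ≡ 3^2 + 2 (base 3). Lift 4: 18. −1: 17.
[1] 17 ≡ 4^2 + 1 (base 4). Lift 5: 26. −1: 25.
[2] 25 ≡ 5^2 (base 5). Lift 6: 36. −1: 35.
[3] 35 ≡ 5·6 + 5 (base 6). Lift 7: 40. −1: 39.
[4] 39 ≡ 5·7 + 4 (base 7). Lift 8: 44. −1: 43.
[5] 43 ≡ 5·8 + 3 (base 8). Lift 9: 48. −1: 47.
[6] 47 ≡ 5·9 + 2 (base 9). Lift 10: 52. −1: 51.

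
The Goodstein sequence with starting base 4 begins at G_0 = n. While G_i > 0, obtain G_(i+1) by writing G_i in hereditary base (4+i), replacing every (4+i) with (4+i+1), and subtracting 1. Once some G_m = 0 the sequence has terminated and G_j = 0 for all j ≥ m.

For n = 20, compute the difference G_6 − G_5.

20 —HB4→ 4^2 + 4 —bump→ 5^2 + 5 = 30 —(−1)→ 29
29 —HB5→ 5^2 + 4 —bump→ 6^2 + 4 = 40 —(−1)→ 39
39 —HB6→ 6^2 + 3 —bump→ 7^2 + 3 = 52 —(−1)→ 51
51 —HB7→ 7^2 + 2 —bump→ 8^2 + 2 = 66 —(−1)→ 65
65 —HB8→ 8^2 + 1 —bump→ 9^2 + 1 = 82 —(−1)→ 81
81 —HB9→ 9^2 —bump→ 10^2 = 100 —(−1)→ 99

18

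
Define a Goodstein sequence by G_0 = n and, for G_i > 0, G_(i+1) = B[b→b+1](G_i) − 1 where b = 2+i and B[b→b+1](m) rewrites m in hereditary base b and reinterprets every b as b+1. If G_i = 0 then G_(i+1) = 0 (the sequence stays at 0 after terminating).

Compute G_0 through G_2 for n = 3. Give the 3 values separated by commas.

3, 3, 3

base 2: 3 = 2 + 1; at 3: 3 + 1 = 4; next = 3
base 3: 3 = 3; at 4: 4 = 4; next = 3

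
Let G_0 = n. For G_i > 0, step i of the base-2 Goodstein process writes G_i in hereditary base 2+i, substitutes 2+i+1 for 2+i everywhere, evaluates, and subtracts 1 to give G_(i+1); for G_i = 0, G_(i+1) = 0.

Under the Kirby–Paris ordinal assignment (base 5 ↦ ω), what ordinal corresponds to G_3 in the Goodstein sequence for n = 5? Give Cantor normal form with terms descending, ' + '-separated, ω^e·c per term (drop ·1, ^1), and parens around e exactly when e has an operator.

ω^3·3 + ω^2·3 + ω·3 + 2

[0] 5 ≡ 2^2 + 1 (base 2). Lift 3: 28. −1: 27.
[1] 27 ≡ 3^3 (base 3). Lift 4: 256. −1: 255.
[2] 255 ≡ 3·4^3 + 3·4^2 + 3·4 + 3 (base 4). Lift 5: 468. −1: 467.
[3] 467 ≡ 3·5^3 + 3·5^2 + 3·5 + 2 (base 5). Lift 6: 776. −1: 775.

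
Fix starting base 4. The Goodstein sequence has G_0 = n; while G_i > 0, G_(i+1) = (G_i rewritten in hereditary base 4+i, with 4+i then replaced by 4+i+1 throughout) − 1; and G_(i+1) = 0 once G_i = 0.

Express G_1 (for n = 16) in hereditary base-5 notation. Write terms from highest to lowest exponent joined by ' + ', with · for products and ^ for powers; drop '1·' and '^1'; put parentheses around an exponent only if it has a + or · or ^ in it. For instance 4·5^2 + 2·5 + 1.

16 —HB4→ 4^2 —bump→ 5^2 = 25 —(−1)→ 24
24 —HB5→ 4·5 + 4 —bump→ 4·6 + 4 = 28 —(−1)→ 27

4·5 + 4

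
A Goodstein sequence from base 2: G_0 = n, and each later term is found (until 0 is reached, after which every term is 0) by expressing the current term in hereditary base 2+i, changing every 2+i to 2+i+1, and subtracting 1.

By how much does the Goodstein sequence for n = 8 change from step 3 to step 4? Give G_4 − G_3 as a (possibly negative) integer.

87085

(0) 8|_2 = 2^(2 + 1) ↦ 3^(3 + 1)|_3 = 81 ⇒ 80
(1) 80|_3 = 2·3^3 + 2·3^2 + 2·3 + 2 ↦ 2·4^4 + 2·4^2 + 2·4 + 2|_4 = 554 ⇒ 553
(2) 553|_4 = 2·4^4 + 2·4^2 + 2·4 + 1 ↦ 2·5^5 + 2·5^2 + 2·5 + 1|_5 = 6311 ⇒ 6310
(3) 6310|_5 = 2·5^5 + 2·5^2 + 2·5 ↦ 2·6^6 + 2·6^2 + 2·6|_6 = 93396 ⇒ 93395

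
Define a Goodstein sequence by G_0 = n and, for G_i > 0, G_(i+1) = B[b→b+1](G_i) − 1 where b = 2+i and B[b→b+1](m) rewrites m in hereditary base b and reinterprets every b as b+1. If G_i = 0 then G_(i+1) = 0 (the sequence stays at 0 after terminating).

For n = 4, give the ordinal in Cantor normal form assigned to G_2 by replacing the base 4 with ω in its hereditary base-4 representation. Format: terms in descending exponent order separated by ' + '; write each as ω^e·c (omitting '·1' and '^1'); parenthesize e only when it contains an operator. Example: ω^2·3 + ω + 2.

ω^2·2 + ω·2 + 1

G_0=4  [base 2] 2^2  →[2↦3]→  3^3 = 27  −1 ⇒ G_1=26
G_1=26  [base 3] 2·3^2 + 2·3 + 2  →[3↦4]→  2·4^2 + 2·4 + 2 = 42  −1 ⇒ G_2=41
G_2=41  [base 4] 2·4^2 + 2·4 + 1  →[4↦5]→  2·5^2 + 2·5 + 1 = 61  −1 ⇒ G_3=60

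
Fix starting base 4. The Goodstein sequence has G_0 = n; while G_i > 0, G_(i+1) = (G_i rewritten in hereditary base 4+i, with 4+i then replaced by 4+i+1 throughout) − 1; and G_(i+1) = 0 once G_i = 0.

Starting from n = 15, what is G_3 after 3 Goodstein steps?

21

G_0=15  [base 4] 3·4 + 3  →[4↦5]→  3·5 + 3 = 18  −1 ⇒ G_1=17
G_1=17  [base 5] 3·5 + 2  →[5↦6]→  3·6 + 2 = 20  −1 ⇒ G_2=19
G_2=19  [base 6] 3·6 + 1  →[6↦7]→  3·7 + 1 = 22  −1 ⇒ G_3=21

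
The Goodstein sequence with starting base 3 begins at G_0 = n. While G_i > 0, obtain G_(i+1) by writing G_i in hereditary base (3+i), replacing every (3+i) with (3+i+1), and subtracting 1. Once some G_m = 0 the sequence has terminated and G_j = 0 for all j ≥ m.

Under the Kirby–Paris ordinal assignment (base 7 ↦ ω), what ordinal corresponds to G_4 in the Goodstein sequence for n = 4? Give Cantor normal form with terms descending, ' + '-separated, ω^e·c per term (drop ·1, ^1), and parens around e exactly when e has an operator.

[0] 4 ≡ 3 + 1 (base 3). Lift 4: 5. −1: 4.
[1] 4 ≡ 4 (base 4). Lift 5: 5. −1: 4.
[2] 4 ≡ 4 (base 5). Lift 6: 4. −1: 3.
[3] 3 ≡ 3 (base 6). Lift 7: 3. −1: 2.

2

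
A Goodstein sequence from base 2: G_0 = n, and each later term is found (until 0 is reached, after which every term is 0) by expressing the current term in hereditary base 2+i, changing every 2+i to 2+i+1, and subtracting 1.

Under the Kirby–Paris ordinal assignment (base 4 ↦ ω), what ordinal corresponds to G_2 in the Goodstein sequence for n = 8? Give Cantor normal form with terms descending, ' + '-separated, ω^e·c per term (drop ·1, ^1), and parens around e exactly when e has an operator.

[0] 8 ≡ 2^(2 + 1) (base 2). Lift 3: 81. −1: 80.
[1] 80 ≡ 2·3^3 + 2·3^2 + 2·3 + 2 (base 3). Lift 4: 554. −1: 553.
[2] 553 ≡ 2·4^4 + 2·4^2 + 2·4 + 1 (base 4). Lift 5: 6311. −1: 6310.

ω^ω·2 + ω^2·2 + ω·2 + 1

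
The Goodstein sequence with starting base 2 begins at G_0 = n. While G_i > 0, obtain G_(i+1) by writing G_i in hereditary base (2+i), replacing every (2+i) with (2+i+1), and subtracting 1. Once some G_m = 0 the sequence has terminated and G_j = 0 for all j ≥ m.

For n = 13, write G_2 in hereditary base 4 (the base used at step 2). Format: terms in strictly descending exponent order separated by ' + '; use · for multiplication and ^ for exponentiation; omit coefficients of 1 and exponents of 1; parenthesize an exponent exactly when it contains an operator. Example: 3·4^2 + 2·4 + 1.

4^(4 + 1) + 3·4^3 + 3·4^2 + 3·4 + 3

(0) 13|_2 = 2^(2 + 1) + 2^2 + 1 ↦ 3^(3 + 1) + 3^3 + 1|_3 = 109 ⇒ 108
(1) 108|_3 = 3^(3 + 1) + 3^3 ↦ 4^(4 + 1) + 4^4|_4 = 1280 ⇒ 1279
(2) 1279|_4 = 4^(4 + 1) + 3·4^3 + 3·4^2 + 3·4 + 3 ↦ 5^(5 + 1) + 3·5^3 + 3·5^2 + 3·5 + 3|_5 = 16093 ⇒ 16092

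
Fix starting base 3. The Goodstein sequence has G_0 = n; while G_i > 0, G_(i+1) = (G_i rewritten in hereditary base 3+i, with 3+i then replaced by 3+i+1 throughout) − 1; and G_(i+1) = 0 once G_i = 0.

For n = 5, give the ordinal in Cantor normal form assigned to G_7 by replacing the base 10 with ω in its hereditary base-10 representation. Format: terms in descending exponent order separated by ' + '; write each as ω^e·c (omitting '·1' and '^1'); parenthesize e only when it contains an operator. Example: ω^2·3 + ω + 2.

base 3: 5 = 3 + 2; at 4: 4 + 2 = 6; next = 5
base 4: 5 = 4 + 1; at 5: 5 + 1 = 6; next = 5
base 5: 5 = 5; at 6: 6 = 6; next = 5
base 6: 5 = 5; at 7: 5 = 5; next = 4
base 7: 4 = 4; at 8: 4 = 4; next = 3
base 8: 3 = 3; at 9: 3 = 3; next = 2
base 9: 2 = 2; at 10: 2 = 2; next = 1
base 10: 1 = 1; at 11: 1 = 1; next = 0

1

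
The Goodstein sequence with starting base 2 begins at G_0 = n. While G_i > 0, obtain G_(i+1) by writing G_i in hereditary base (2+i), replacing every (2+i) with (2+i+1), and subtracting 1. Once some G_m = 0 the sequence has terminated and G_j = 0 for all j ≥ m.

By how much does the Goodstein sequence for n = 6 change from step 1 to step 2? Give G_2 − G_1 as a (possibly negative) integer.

base 2: 6 = 2^2 + 2; at 3: 3^3 + 3 = 30; next = 29
base 3: 29 = 3^3 + 2; at 4: 4^4 + 2 = 258; next = 257

228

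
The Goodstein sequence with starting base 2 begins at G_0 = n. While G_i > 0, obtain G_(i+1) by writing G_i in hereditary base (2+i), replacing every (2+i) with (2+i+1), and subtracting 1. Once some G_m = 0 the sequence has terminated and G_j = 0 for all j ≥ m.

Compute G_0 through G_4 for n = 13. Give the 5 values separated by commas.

G_0=13  [base 2] 2^(2 + 1) + 2^2 + 1  →[2↦3]→  3^(3 + 1) + 3^3 + 1 = 109  −1 ⇒ G_1=108
G_1=108  [base 3] 3^(3 + 1) + 3^3  →[3↦4]→  4^(4 + 1) + 4^4 = 1280  −1 ⇒ G_2=1279
G_2=1279  [base 4] 4^(4 + 1) + 3·4^3 + 3·4^2 + 3·4 + 3  →[4↦5]→  5^(5 + 1) + 3·5^3 + 3·5^2 + 3·5 + 3 = 16093  −1 ⇒ G_3=16092
G_3=16092  [base 5] 5^(5 + 1) + 3·5^3 + 3·5^2 + 3·5 + 2  →[5↦6]→  6^(6 + 1) + 3·6^3 + 3·6^2 + 3·6 + 2 = 280712  −1 ⇒ G_4=280711

13, 108, 1279, 16092, 280711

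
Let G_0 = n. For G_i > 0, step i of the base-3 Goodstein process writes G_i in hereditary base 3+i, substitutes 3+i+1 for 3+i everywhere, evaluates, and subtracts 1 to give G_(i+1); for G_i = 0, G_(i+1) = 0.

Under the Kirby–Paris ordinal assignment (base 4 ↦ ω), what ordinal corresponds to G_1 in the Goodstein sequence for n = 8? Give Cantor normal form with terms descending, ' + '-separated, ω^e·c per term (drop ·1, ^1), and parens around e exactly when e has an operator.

ω·2 + 1

[0] 8 ≡ 2·3 + 2 (base 3). Lift 4: 10. −1: 9.
[1] 9 ≡ 2·4 + 1 (base 4). Lift 5: 11. −1: 10.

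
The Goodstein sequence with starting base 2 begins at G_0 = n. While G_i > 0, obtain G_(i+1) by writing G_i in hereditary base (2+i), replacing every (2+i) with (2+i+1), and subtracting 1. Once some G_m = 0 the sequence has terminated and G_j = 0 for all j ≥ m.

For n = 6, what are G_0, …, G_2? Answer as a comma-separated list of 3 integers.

(0) 6|_2 = 2^2 + 2 ↦ 3^3 + 3|_3 = 30 ⇒ 29
(1) 29|_3 = 3^3 + 2 ↦ 4^4 + 2|_4 = 258 ⇒ 257

6, 29, 257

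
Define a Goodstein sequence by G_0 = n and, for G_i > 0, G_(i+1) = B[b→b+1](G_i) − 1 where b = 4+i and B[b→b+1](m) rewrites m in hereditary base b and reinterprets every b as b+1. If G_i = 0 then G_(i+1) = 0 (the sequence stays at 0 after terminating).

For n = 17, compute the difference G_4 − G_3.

[0] 17 ≡ 4^2 + 1 (base 4). Lift 5: 26. −1: 25.
[1] 25 ≡ 5^2 (base 5). Lift 6: 36. −1: 35.
[2] 35 ≡ 5·6 + 5 (base 6). Lift 7: 40. −1: 39.
[3] 39 ≡ 5·7 + 4 (base 7). Lift 8: 44. −1: 43.

4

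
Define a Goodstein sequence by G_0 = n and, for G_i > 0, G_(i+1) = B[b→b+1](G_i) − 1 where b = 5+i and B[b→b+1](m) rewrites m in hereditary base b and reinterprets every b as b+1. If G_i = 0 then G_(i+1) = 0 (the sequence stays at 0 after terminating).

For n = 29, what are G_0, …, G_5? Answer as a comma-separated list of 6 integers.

29, 39, 51, 65, 81, 99

step 0: 29 = 5^2 + 4; sub 6 for 5: 6^2 + 4; = 40; G_1 = 40−1 = 39
step 1: 39 = 6^2 + 3; sub 7 for 6: 7^2 + 3; = 52; G_2 = 52−1 = 51
step 2: 51 = 7^2 + 2; sub 8 for 7: 8^2 + 2; = 66; G_3 = 66−1 = 65
step 3: 65 = 8^2 + 1; sub 9 for 8: 9^2 + 1; = 82; G_4 = 82−1 = 81
step 4: 81 = 9^2; sub 10 for 9: 10^2; = 100; G_5 = 100−1 = 99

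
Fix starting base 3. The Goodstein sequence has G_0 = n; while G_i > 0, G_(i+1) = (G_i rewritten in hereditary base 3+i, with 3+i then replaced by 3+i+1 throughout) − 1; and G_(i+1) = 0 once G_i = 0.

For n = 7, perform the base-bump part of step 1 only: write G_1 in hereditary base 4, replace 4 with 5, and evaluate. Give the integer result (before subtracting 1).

step 0: 7 = 2·3 + 1; sub 4 for 3: 2·4 + 1; = 9; G_1 = 9−1 = 8
step 1: 8 = 2·4; sub 5 for 4: 2·5; = 10; G_2 = 10−1 = 9

10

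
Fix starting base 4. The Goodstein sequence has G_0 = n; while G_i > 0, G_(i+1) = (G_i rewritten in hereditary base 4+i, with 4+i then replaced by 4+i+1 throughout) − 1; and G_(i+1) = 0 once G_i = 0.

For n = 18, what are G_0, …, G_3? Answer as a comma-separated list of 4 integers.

(0) 18|_4 = 4^2 + 2 ↦ 5^2 + 2|_5 = 27 ⇒ 26
(1) 26|_5 = 5^2 + 1 ↦ 6^2 + 1|_6 = 37 ⇒ 36
(2) 36|_6 = 6^2 ↦ 7^2|_7 = 49 ⇒ 48

18, 26, 36, 48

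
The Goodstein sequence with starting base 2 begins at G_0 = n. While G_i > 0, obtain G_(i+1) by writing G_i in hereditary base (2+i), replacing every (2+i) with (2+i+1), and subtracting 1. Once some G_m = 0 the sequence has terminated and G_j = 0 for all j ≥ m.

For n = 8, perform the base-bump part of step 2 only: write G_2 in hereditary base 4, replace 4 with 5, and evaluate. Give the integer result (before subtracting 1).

6311

[0] 8 ≡ 2^(2 + 1) (base 2). Lift 3: 81. −1: 80.
[1] 80 ≡ 2·3^3 + 2·3^2 + 2·3 + 2 (base 3). Lift 4: 554. −1: 553.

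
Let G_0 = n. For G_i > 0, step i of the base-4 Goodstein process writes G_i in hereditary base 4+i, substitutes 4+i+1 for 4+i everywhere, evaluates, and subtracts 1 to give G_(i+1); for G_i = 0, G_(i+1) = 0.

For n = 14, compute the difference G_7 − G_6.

(0) 14|_4 = 3·4 + 2 ↦ 3·5 + 2|_5 = 17 ⇒ 16
(1) 16|_5 = 3·5 + 1 ↦ 3·6 + 1|_6 = 19 ⇒ 18
(2) 18|_6 = 3·6 ↦ 3·7|_7 = 21 ⇒ 20
(3) 20|_7 = 2·7 + 6 ↦ 2·8 + 6|_8 = 22 ⇒ 21
(4) 21|_8 = 2·8 + 5 ↦ 2·9 + 5|_9 = 23 ⇒ 22
(5) 22|_9 = 2·9 + 4 ↦ 2·10 + 4|_10 = 24 ⇒ 23
(6) 23|_10 = 2·10 + 3 ↦ 2·11 + 3|_11 = 25 ⇒ 24

1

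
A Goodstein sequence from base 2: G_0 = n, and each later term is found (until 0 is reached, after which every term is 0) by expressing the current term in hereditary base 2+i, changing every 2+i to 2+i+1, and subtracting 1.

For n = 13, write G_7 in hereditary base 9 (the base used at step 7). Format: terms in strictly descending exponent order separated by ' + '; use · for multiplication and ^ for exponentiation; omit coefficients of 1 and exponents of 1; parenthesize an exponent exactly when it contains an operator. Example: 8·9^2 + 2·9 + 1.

13 —HB2→ 2^(2 + 1) + 2^2 + 1 —bump→ 3^(3 + 1) + 3^3 + 1 = 109 —(−1)→ 108
108 —HB3→ 3^(3 + 1) + 3^3 —bump→ 4^(4 + 1) + 4^4 = 1280 —(−1)→ 1279
1279 —HB4→ 4^(4 + 1) + 3·4^3 + 3·4^2 + 3·4 + 3 —bump→ 5^(5 + 1) + 3·5^3 + 3·5^2 + 3·5 + 3 = 16093 —(−1)→ 16092
16092 —HB5→ 5^(5 + 1) + 3·5^3 + 3·5^2 + 3·5 + 2 —bump→ 6^(6 + 1) + 3·6^3 + 3·6^2 + 3·6 + 2 = 280712 —(−1)→ 280711
280711 —HB6→ 6^(6 + 1) + 3·6^3 + 3·6^2 + 3·6 + 1 —bump→ 7^(7 + 1) + 3·7^3 + 3·7^2 + 3·7 + 1 = 5765999 —(−1)→ 5765998
5765998 —HB7→ 7^(7 + 1) + 3·7^3 + 3·7^2 + 3·7 —bump→ 8^(8 + 1) + 3·8^3 + 3·8^2 + 3·8 = 134219480 —(−1)→ 134219479
134219479 —HB8→ 8^(8 + 1) + 3·8^3 + 3·8^2 + 2·8 + 7 —bump→ 9^(9 + 1) + 3·9^3 + 3·9^2 + 2·9 + 7 = 3486786856 —(−1)→ 3486786855

9^(9 + 1) + 3·9^3 + 3·9^2 + 2·9 + 6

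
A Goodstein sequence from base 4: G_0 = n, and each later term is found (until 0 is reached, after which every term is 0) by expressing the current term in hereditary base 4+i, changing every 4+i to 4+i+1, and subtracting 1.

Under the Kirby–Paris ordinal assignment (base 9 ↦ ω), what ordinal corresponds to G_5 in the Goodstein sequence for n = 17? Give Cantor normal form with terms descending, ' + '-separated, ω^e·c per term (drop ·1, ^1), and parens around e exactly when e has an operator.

ω·5 + 2

17 —HB4→ 4^2 + 1 —bump→ 5^2 + 1 = 26 —(−1)→ 25
25 —HB5→ 5^2 —bump→ 6^2 = 36 —(−1)→ 35
35 —HB6→ 5·6 + 5 —bump→ 5·7 + 5 = 40 —(−1)→ 39
39 —HB7→ 5·7 + 4 —bump→ 5·8 + 4 = 44 —(−1)→ 43
43 —HB8→ 5·8 + 3 —bump→ 5·9 + 3 = 48 —(−1)→ 47
47 —HB9→ 5·9 + 2 —bump→ 5·10 + 2 = 52 —(−1)→ 51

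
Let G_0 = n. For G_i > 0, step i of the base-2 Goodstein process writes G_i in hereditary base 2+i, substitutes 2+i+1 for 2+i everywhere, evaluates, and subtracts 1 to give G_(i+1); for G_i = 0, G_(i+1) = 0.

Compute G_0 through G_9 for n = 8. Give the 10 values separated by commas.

8 —HB2→ 2^(2 + 1) —bump→ 3^(3 + 1) = 81 —(−1)→ 80
80 —HB3→ 2·3^3 + 2·3^2 + 2·3 + 2 —bump→ 2·4^4 + 2·4^2 + 2·4 + 2 = 554 —(−1)→ 553
553 —HB4→ 2·4^4 + 2·4^2 + 2·4 + 1 —bump→ 2·5^5 + 2·5^2 + 2·5 + 1 = 6311 —(−1)→ 6310
6310 —HB5→ 2·5^5 + 2·5^2 + 2·5 —bump→ 2·6^6 + 2·6^2 + 2·6 = 93396 —(−1)→ 93395
93395 —HB6→ 2·6^6 + 2·6^2 + 6 + 5 —bump→ 2·7^7 + 2·7^2 + 7 + 5 = 1647196 —(−1)→ 1647195
1647195 —HB7→ 2·7^7 + 2·7^2 + 7 + 4 —bump→ 2·8^8 + 2·8^2 + 8 + 4 = 33554572 —(−1)→ 33554571
33554571 —HB8→ 2·8^8 + 2·8^2 + 8 + 3 —bump→ 2·9^9 + 2·9^2 + 9 + 3 = 774841152 —(−1)→ 774841151
774841151 —HB9→ 2·9^9 + 2·9^2 + 9 + 2 —bump→ 2·10^10 + 2·10^2 + 10 + 2 = 20000000212 —(−1)→ 20000000211
20000000211 —HB10→ 2·10^10 + 2·10^2 + 10 + 1 —bump→ 2·11^11 + 2·11^2 + 11 + 1 = 570623341476 —(−1)→ 570623341475

8, 80, 553, 6310, 93395, 1647195, 33554571, 774841151, 20000000211, 570623341475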